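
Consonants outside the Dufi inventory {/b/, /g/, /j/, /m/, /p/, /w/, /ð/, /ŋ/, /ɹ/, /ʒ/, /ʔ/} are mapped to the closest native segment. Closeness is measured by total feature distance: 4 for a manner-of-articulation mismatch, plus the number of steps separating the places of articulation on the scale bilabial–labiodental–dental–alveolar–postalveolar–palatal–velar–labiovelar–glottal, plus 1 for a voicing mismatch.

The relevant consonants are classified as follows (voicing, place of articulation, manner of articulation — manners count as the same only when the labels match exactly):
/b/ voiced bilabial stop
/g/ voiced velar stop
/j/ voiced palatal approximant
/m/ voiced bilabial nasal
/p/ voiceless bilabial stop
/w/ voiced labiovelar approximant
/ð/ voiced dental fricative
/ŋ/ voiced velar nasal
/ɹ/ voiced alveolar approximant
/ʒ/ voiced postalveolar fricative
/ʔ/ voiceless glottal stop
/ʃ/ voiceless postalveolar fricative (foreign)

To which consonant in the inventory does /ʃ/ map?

/ʒ/ is closest: same manner (fricative), place distance 0 (postalveolar→postalveolar), voicing differs (+1); total 1. Next closest is /ð/ at distance 3.

ʒ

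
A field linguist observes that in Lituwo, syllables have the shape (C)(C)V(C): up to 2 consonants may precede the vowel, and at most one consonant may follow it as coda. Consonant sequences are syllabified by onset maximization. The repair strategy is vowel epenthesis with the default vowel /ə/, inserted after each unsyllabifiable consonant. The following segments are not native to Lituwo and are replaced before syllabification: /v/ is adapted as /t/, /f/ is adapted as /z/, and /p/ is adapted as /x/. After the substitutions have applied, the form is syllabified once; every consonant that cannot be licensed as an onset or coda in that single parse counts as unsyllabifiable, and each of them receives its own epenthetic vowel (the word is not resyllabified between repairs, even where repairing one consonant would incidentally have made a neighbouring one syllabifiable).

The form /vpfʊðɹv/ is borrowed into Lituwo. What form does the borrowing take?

təxzʊðɹətə

Substitution: /v/ → /t/, /p/ → /x/, /f/ → /z/, giving /txzʊðɹt/.
The consonants /t/, /ɹ/, /t/ cannot be parsed into a legal (C)(C)V(C) syllable (at most one coda consonant is licensed; onsets may contain at most 2 consonants).
Inserting the epenthetic vowel yields /t/ → /tə/, /ɹ/ → /ɹə/, /t/ → /tə/.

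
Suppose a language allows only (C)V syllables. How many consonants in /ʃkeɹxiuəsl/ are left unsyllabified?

The consonants /ʃ/, /ɹ/, /s/, /l/ cannot be parsed into a legal (C)V syllable (no codas are permitted; onsets are limited to one consonant).

4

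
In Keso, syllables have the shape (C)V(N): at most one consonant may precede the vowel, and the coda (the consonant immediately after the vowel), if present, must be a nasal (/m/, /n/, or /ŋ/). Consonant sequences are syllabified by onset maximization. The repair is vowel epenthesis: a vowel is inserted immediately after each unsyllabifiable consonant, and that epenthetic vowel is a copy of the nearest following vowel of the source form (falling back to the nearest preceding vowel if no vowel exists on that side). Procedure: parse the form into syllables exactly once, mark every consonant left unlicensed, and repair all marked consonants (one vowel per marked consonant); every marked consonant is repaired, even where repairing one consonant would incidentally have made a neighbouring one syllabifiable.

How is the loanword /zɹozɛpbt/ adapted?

zoɹozɛpɛbɛtɛ

Under (C)V(N), the unsyllabifiable consonants are /z/, /p/, /b/, /t/ (only a nasal (/m/, /n/, or /ŋ/) is licensed in coda position; onsets are limited to one consonant).
Epenthesis after each stranded consonant: /z/ → /zo/, /p/ → /pɛ/, /b/ → /bɛ/, /t/ → /tɛ/.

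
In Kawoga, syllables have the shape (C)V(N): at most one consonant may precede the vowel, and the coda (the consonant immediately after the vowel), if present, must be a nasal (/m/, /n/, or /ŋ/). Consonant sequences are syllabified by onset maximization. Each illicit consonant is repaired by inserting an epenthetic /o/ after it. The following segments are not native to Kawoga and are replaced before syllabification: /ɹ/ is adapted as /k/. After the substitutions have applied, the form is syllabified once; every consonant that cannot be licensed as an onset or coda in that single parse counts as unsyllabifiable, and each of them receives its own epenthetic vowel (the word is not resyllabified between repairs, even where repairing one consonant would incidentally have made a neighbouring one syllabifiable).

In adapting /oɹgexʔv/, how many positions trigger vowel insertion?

4

After substitution the input is /okgexʔv/.
The unsyllabifiable consonants are /k/, /x/, /ʔ/, /v/; each receives one epenthetic vowel.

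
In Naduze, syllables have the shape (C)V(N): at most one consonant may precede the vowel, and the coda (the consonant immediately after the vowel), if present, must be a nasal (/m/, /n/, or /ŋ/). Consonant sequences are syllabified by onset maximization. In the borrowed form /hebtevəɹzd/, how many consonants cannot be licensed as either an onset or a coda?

Syllabifying with onset maximization leaves /b/, /ɹ/, /z/, /d/ stranded (only a nasal (/m/, /n/, or /ŋ/) is licensed in coda position; onsets are limited to one consonant).

4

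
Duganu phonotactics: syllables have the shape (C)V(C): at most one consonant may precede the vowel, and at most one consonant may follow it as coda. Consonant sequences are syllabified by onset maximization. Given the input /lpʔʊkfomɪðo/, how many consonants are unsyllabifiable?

Under (C)V(C), the unsyllabifiable consonants are /l/, /p/ (at most one coda consonant is licensed; onsets are limited to one consonant).

2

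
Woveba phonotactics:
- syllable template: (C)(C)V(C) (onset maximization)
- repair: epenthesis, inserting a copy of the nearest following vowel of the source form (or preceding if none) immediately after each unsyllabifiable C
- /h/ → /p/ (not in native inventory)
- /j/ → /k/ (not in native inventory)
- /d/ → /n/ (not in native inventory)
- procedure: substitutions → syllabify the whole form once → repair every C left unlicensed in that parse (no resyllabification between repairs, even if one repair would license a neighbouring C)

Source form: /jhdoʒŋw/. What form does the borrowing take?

Substitution: /j/ → /k/, /h/ → /p/, /d/ → /n/, giving /kpnoʒŋw/.
Under (C)(C)V(C), the unsyllabifiable consonants are /k/, /ŋ/, /w/ (at most one coda consonant is licensed; onsets may contain at most 2 consonants).
Epenthesis after each stranded consonant: /k/ → /ko/, /ŋ/ → /ŋo/, /w/ → /wo/.

kopnoʒŋowo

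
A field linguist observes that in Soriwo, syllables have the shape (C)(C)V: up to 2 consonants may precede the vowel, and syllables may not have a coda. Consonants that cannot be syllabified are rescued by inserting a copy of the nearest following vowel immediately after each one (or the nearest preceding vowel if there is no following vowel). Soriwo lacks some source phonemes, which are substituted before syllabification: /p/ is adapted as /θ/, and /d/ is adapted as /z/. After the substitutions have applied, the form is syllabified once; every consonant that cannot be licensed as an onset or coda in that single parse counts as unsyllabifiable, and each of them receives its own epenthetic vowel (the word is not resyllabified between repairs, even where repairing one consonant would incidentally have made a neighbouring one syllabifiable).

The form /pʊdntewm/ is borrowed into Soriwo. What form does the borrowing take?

θʊzenteweme

Substitution: /p/ → /θ/, /d/ → /z/, giving /θʊzntewm/.
Under (C)(C)V, the unsyllabifiable consonants are /z/, /w/, /m/ (no codas are permitted; onsets may contain at most 2 consonants).
Inserting the epenthetic vowel yields /z/ → /ze/, /w/ → /we/, /m/ → /me/.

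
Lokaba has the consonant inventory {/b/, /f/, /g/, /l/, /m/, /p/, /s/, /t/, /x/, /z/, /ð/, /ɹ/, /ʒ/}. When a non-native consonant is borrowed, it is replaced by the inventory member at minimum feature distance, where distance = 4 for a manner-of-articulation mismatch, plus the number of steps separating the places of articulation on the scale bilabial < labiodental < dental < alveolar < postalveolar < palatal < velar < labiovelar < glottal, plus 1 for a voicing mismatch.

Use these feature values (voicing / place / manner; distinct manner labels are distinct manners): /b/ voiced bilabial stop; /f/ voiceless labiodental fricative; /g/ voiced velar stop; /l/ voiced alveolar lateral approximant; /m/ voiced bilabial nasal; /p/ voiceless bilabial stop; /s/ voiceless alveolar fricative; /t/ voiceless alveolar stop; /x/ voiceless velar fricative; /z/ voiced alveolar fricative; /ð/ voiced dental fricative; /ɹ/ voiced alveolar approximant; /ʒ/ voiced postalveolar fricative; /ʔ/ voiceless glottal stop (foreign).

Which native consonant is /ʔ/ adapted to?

/g/ is closest: same manner (stop), place distance 2 (glottal→velar), voicing differs (+1); total 3. Next closest is /t/ at distance 5.

g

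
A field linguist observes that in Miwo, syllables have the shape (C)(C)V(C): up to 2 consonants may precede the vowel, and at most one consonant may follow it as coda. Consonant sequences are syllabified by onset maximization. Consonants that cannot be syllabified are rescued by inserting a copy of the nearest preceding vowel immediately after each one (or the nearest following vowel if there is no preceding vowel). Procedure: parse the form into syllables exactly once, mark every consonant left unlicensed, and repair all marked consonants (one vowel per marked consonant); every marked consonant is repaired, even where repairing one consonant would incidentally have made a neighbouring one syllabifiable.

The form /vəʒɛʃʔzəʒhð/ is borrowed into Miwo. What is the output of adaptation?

Syllabifying with onset maximization leaves /h/, /ð/ stranded (at most one coda consonant is licensed; onsets may contain at most 2 consonants).
Each unlicensed consonant becomes the onset of a new syllable: /h/ → /hə/, /ð/ → /ðə/.

vəʒɛʃʔzəʒhəðə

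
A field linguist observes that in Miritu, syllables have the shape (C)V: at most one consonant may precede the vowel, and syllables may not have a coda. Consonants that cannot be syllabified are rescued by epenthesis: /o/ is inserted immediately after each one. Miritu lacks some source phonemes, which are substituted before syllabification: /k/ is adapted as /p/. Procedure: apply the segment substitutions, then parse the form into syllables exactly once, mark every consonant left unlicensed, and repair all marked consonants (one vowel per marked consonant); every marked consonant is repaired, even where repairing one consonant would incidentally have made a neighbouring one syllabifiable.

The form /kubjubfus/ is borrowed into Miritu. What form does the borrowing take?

Substitution: /k/ → /p/, giving /pubjubfus/.
Syllabifying with onset maximization leaves /b/, /b/, /s/ stranded (no codas are permitted; onsets are limited to one consonant).
Inserting the epenthetic vowel yields /b/ → /bo/, /b/ → /bo/, /s/ → /so/.

pubojubofuso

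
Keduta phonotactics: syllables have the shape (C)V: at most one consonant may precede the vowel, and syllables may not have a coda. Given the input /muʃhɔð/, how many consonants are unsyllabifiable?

2

Under (C)V, the unsyllabifiable consonants are /ʃ/, /ð/ (no codas are permitted; onsets are limited to one consonant).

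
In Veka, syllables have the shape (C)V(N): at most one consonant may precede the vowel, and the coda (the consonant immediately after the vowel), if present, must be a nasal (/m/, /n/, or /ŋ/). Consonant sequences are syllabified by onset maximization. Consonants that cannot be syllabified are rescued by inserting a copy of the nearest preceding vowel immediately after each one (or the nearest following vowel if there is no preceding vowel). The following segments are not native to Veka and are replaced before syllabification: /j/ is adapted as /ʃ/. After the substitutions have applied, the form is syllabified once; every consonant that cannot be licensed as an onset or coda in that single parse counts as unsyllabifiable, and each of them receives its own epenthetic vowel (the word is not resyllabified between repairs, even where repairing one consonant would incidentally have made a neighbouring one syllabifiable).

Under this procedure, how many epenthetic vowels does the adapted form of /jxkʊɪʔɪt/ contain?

After substitution the input is /ʃxkʊɪʔɪt/.
The unsyllabifiable consonants are /ʃ/, /x/, /t/; each receives one epenthetic vowel.

3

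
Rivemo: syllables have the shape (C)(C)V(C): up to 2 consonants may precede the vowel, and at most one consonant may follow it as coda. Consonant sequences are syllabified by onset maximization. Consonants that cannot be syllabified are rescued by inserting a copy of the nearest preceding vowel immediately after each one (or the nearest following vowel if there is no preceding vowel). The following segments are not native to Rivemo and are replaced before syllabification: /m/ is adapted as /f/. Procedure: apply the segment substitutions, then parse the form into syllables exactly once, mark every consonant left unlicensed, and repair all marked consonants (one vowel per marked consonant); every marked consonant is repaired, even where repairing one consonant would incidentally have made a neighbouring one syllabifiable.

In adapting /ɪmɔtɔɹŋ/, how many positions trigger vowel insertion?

After substitution the input is /ɪfɔtɔɹŋ/.
The unsyllabifiable consonants are /ŋ/; each receives one epenthetic vowel.

1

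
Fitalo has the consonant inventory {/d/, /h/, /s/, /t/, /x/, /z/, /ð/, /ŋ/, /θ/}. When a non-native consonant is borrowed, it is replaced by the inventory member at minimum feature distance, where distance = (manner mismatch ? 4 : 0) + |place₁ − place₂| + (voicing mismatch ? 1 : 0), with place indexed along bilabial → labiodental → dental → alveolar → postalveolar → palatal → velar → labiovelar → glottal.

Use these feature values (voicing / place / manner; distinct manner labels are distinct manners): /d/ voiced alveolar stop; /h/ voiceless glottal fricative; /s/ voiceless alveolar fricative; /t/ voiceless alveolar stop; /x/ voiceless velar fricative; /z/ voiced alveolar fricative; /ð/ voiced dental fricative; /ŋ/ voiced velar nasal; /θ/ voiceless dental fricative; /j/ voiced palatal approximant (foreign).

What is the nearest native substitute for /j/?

ŋ

/ŋ/ is closest: manner differs (approximant→nasal, +4), place distance 1 (palatal→velar), same voicing; total 5. Next closest is /d/ at distance 6.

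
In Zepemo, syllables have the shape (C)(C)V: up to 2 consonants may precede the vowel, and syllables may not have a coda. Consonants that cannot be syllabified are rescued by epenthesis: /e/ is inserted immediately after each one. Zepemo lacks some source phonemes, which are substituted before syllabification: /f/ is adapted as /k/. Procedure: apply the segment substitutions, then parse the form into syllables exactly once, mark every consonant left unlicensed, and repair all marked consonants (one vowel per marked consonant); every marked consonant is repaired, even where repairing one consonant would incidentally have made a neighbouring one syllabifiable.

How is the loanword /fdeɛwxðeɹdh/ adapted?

Substitution: /f/ → /k/, giving /kdeɛwxðeɹdh/.
Under (C)(C)V, the unsyllabifiable consonants are /w/, /ɹ/, /d/, /h/ (no codas are permitted; onsets may contain at most 2 consonants).
Epenthesis after each stranded consonant: /w/ → /we/, /ɹ/ → /ɹe/, /d/ → /de/, /h/ → /he/.

kdeɛwexðeɹedehe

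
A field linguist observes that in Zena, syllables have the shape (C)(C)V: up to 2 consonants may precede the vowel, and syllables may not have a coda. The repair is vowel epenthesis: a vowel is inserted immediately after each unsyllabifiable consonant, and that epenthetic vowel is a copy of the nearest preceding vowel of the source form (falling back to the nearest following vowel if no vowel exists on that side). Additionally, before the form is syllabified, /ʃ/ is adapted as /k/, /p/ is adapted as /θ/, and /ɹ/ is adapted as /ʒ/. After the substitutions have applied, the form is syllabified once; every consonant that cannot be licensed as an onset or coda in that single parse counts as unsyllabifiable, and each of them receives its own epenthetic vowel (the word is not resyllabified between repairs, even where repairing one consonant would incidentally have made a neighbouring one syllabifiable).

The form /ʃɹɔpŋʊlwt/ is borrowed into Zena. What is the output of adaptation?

kʒɔθŋʊlʊwʊtʊ

Substitution: /ʃ/ → /k/, /ɹ/ → /ʒ/, /p/ → /θ/, giving /kʒɔθŋʊlwt/.
Under (C)(C)V, the unsyllabifiable consonants are /l/, /w/, /t/ (no codas are permitted; onsets may contain at most 2 consonants).
Epenthesis after each stranded consonant: /l/ → /lʊ/, /w/ → /wʊ/, /t/ → /tʊ/.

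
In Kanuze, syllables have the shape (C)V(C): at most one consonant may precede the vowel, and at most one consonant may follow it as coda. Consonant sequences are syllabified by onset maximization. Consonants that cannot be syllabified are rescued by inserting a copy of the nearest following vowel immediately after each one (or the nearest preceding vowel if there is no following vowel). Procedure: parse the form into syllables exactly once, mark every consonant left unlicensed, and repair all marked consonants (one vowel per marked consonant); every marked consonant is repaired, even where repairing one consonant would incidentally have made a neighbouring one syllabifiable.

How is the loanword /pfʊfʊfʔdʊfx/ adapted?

pʊfʊfʊfʔʊdʊfxʊ

Under (C)V(C), the unsyllabifiable consonants are /p/, /ʔ/, /x/ (at most one coda consonant is licensed; onsets are limited to one consonant).
Inserting the epenthetic vowel yields /p/ → /pʊ/, /ʔ/ → /ʔʊ/, /x/ → /xʊ/.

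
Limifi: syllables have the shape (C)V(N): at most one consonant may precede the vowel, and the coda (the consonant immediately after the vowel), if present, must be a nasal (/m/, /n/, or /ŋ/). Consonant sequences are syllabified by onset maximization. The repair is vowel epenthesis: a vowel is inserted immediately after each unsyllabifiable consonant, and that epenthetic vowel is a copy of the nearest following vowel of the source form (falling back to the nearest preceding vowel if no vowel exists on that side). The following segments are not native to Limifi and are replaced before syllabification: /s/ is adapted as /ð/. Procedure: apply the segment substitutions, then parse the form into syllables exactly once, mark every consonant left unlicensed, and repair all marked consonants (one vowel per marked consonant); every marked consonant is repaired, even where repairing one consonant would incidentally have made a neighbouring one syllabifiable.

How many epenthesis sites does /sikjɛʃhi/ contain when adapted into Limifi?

2

After substitution the input is /ðikjɛʃhi/.
The unsyllabifiable consonants are /k/, /ʃ/; each receives one epenthetic vowel.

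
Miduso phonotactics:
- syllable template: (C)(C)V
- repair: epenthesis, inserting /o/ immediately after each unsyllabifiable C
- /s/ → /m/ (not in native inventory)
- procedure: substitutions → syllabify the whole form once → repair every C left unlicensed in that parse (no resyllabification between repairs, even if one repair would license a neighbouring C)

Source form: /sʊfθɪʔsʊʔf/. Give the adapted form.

mʊfθɪʔmʊʔofo

Substitution: /s/ → /m/, giving /mʊfθɪʔmʊʔf/.
The consonants /ʔ/, /f/ cannot be parsed into a legal (C)(C)V syllable (no codas are permitted; onsets may contain at most 2 consonants).
Inserting the epenthetic vowel yields /ʔ/ → /ʔo/, /f/ → /fo/.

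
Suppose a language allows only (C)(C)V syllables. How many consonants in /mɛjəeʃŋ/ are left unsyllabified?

2

Syllabifying with onset maximization leaves /ʃ/, /ŋ/ stranded (no codas are permitted; onsets may contain at most 2 consonants).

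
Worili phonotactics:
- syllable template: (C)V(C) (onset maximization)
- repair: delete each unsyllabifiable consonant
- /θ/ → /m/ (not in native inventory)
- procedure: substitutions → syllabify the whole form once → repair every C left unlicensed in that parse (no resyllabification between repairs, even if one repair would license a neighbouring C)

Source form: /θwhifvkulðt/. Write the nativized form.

Substitution: /θ/ → /m/, giving /mwhifvkulðt/.
The consonants /m/, /w/, /v/, /ð/, /t/ cannot be parsed into a legal (C)V(C) syllable (at most one coda consonant is licensed; onsets are limited to one consonant).
Deletion applies to /m/, /w/, /v/, /ð/, /t/.

hifkul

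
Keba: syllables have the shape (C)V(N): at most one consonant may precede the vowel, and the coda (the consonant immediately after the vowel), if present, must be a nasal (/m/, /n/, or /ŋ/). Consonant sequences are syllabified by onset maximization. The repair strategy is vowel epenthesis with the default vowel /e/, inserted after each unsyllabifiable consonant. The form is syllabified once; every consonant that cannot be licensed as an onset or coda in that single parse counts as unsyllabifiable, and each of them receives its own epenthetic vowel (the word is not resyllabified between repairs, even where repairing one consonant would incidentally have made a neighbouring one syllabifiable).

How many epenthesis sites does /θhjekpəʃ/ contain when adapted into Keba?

The unsyllabifiable consonants are /θ/, /h/, /k/, /ʃ/; each receives one epenthetic vowel.

4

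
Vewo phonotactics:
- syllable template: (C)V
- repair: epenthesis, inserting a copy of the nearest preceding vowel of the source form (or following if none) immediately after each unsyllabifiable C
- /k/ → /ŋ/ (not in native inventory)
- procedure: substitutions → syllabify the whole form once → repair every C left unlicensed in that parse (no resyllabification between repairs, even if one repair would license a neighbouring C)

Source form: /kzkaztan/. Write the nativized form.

Substitution: /k/ → /ŋ/, giving /ŋzŋaztan/.
The consonants /ŋ/, /z/, /z/, /n/ cannot be parsed into a legal (C)V syllable (no codas are permitted; onsets are limited to one consonant).
Epenthesis after each stranded consonant: /ŋ/ → /ŋa/, /z/ → /za/, /z/ → /za/, /n/ → /na/.

ŋazaŋazatana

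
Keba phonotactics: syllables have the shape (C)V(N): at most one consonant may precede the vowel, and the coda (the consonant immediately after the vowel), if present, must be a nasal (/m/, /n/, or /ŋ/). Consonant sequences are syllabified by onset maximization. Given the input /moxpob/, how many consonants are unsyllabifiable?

Under (C)V(N), the unsyllabifiable consonants are /x/, /b/ (only a nasal (/m/, /n/, or /ŋ/) is licensed in coda position; onsets are limited to one consonant).

2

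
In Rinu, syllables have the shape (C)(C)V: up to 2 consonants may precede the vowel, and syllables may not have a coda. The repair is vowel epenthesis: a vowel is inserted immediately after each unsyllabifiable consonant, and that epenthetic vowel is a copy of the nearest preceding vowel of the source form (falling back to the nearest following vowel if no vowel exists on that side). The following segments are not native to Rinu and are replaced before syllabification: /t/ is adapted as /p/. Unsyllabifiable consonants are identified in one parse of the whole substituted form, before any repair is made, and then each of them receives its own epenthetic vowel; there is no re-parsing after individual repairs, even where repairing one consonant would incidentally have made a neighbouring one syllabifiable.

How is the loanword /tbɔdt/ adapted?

Substitution: /t/ → /p/, giving /pbɔdp/.
Under (C)(C)V, the unsyllabifiable consonants are /d/, /p/ (no codas are permitted; onsets may contain at most 2 consonants).
Each unlicensed consonant becomes the onset of a new syllable: /d/ → /dɔ/, /p/ → /pɔ/.

pbɔdɔpɔ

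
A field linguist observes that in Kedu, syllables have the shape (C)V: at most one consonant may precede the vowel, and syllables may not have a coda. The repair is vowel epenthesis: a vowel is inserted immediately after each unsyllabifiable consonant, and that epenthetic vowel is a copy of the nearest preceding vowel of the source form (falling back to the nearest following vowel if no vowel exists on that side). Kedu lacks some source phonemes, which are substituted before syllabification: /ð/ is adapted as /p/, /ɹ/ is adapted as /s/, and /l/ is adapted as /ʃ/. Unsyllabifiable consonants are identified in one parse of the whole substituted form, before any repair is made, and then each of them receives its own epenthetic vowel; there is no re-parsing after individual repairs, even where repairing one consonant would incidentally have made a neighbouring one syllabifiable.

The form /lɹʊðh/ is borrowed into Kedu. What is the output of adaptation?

Substitution: /l/ → /ʃ/, /ɹ/ → /s/, /ð/ → /p/, giving /ʃsʊph/.
Under (C)V, the unsyllabifiable consonants are /ʃ/, /p/, /h/ (no codas are permitted; onsets are limited to one consonant).
Inserting the epenthetic vowel yields /ʃ/ → /ʃʊ/, /p/ → /pʊ/, /h/ → /hʊ/.

ʃʊsʊpʊhʊ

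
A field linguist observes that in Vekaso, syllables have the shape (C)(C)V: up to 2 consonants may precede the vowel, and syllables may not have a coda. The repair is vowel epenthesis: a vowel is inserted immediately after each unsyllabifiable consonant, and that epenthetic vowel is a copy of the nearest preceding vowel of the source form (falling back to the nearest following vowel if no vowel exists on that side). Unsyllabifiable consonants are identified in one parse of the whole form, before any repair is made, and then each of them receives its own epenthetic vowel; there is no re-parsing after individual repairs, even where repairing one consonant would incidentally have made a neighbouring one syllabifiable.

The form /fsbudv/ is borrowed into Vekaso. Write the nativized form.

Syllabifying with onset maximization leaves /f/, /d/, /v/ stranded (no codas are permitted; onsets may contain at most 2 consonants).
Inserting the epenthetic vowel yields /f/ → /fu/, /d/ → /du/, /v/ → /vu/.

fusbuduvu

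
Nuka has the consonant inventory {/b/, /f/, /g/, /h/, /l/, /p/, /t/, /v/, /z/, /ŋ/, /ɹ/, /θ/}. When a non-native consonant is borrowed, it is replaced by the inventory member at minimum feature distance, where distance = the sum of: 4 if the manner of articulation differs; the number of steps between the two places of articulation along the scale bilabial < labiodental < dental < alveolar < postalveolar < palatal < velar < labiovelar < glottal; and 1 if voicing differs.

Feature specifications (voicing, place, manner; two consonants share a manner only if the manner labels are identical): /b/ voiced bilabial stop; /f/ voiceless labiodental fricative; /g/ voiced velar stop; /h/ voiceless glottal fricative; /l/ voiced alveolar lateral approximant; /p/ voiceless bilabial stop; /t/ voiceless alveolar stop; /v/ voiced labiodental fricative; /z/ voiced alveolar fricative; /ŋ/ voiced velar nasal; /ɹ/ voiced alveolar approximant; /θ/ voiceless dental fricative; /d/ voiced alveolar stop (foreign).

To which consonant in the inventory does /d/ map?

t

/t/ is closest: same manner (stop), place distance 0 (alveolar→alveolar), voicing differs (+1); total 1. Next closest is /b/ at distance 3.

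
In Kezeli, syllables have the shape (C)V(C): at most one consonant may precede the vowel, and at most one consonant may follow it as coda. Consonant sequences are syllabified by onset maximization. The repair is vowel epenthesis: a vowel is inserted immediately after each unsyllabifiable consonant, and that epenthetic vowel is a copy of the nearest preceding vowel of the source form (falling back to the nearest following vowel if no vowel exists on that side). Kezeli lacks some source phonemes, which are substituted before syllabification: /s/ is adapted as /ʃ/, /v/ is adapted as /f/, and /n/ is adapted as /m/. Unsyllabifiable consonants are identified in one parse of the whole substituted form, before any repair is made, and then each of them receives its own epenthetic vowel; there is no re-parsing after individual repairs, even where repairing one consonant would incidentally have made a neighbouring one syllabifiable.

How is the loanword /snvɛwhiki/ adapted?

Substitution: /s/ → /ʃ/, /n/ → /m/, /v/ → /f/, giving /ʃmfɛwhiki/.
Syllabifying with onset maximization leaves /ʃ/, /m/ stranded (at most one coda consonant is licensed; onsets are limited to one consonant).
Epenthesis after each stranded consonant: /ʃ/ → /ʃɛ/, /m/ → /mɛ/.

ʃɛmɛfɛwhiki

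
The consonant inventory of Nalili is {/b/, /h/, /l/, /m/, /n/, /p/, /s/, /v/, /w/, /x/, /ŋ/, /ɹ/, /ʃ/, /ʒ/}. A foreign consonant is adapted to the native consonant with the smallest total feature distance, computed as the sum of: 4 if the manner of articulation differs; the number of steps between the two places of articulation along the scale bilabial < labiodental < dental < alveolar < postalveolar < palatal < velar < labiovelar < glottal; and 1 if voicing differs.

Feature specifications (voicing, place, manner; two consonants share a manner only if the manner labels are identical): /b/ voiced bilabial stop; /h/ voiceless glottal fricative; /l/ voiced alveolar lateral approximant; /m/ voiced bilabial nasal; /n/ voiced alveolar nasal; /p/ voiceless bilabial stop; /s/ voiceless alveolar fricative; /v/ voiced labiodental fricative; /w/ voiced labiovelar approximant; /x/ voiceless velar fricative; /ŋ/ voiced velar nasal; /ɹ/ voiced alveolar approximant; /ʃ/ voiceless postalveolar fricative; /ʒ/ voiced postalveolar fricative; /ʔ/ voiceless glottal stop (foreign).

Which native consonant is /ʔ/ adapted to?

h

/h/ is closest: manner differs (stop→fricative, +4), place distance 0 (glottal→glottal), same voicing; total 4. Next closest is /w/ at distance 6.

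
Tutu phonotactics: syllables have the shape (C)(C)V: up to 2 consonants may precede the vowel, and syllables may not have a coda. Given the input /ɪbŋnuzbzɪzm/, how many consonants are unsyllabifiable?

4

Under (C)(C)V, the unsyllabifiable consonants are /b/, /z/, /z/, /m/ (no codas are permitted; onsets may contain at most 2 consonants).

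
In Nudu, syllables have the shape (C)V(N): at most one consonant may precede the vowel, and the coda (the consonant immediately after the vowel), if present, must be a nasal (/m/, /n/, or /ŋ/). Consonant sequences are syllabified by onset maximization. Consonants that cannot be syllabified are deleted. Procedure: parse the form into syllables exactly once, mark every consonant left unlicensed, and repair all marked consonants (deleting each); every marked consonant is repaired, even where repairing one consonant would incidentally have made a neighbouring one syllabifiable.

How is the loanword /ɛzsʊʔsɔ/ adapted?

Syllabifying with onset maximization leaves /z/, /ʔ/ stranded (only a nasal (/m/, /n/, or /ŋ/) is licensed in coda position; onsets are limited to one consonant).
Deleting the stranded consonants removes /z/, /ʔ/.

ɛsʊsɔ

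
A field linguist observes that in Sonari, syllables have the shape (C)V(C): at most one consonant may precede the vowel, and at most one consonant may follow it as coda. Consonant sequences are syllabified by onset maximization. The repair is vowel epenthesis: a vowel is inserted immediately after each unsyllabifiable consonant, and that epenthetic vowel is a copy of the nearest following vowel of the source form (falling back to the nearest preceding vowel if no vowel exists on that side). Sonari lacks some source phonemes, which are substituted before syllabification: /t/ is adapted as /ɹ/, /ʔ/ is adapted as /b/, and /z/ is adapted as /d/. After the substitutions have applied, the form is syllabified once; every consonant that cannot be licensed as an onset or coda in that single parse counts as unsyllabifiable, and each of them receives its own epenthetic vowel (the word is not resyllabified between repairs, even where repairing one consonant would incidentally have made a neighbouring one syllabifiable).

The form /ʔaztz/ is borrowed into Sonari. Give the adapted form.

badɹada

Substitution: /ʔ/ → /b/, /z/ → /d/, /t/ → /ɹ/, giving /badɹd/.
The consonants /ɹ/, /d/ cannot be parsed into a legal (C)V(C) syllable (at most one coda consonant is licensed; onsets are limited to one consonant).
Epenthesis after each stranded consonant: /ɹ/ → /ɹa/, /d/ → /da/.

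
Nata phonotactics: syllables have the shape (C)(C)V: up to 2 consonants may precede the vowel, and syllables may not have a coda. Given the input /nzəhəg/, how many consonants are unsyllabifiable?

The consonants /g/ cannot be parsed into a legal (C)(C)V syllable (no codas are permitted; onsets may contain at most 2 consonants).

1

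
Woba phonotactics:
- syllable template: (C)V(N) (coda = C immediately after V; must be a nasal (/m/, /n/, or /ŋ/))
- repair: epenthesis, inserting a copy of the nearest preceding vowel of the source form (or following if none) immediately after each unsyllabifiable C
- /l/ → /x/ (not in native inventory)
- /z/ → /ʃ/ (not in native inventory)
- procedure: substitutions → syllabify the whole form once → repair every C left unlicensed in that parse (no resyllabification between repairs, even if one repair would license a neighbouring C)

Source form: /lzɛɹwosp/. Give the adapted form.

Substitution: /l/ → /x/, /z/ → /ʃ/, giving /xʃɛɹwosp/.
The consonants /x/, /ɹ/, /s/, /p/ cannot be parsed into a legal (C)V(N) syllable (only a nasal (/m/, /n/, or /ŋ/) is licensed in coda position; onsets are limited to one consonant).
Each unlicensed consonant becomes the onset of a new syllable: /x/ → /xɛ/, /ɹ/ → /ɹɛ/, /s/ → /so/, /p/ → /po/.

xɛʃɛɹɛwosopo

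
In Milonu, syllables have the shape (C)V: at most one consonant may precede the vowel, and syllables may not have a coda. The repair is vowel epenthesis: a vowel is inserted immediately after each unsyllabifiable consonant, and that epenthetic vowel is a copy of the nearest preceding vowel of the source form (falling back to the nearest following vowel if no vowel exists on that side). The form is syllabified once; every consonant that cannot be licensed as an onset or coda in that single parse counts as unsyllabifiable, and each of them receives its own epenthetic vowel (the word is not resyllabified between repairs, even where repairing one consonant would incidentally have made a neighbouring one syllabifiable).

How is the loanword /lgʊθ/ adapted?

Under (C)V, the unsyllabifiable consonants are /l/, /θ/ (no codas are permitted; onsets are limited to one consonant).
Epenthesis after each stranded consonant: /l/ → /lʊ/, /θ/ → /θʊ/.

lʊgʊθʊ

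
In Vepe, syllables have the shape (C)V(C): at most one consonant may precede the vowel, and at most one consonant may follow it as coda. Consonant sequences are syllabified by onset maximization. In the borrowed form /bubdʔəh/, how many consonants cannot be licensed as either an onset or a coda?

Under (C)V(C), the unsyllabifiable consonants are /d/ (at most one coda consonant is licensed; onsets are limited to one consonant).

1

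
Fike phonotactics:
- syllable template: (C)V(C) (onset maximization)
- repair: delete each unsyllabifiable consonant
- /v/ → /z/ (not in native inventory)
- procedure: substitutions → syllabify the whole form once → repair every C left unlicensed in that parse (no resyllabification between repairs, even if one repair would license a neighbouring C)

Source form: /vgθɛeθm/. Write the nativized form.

θɛeθ

Substitution: /v/ → /z/, giving /zgθɛeθm/.
Under (C)V(C), the unsyllabifiable consonants are /z/, /g/, /m/ (at most one coda consonant is licensed; onsets are limited to one consonant).
Each unlicensed consonant is deleted: /z/, /g/, /m/.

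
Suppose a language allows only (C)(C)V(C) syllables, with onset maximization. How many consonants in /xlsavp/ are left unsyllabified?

Under (C)(C)V(C), the unsyllabifiable consonants are /x/, /p/ (at most one coda consonant is licensed; onsets may contain at most 2 consonants).

2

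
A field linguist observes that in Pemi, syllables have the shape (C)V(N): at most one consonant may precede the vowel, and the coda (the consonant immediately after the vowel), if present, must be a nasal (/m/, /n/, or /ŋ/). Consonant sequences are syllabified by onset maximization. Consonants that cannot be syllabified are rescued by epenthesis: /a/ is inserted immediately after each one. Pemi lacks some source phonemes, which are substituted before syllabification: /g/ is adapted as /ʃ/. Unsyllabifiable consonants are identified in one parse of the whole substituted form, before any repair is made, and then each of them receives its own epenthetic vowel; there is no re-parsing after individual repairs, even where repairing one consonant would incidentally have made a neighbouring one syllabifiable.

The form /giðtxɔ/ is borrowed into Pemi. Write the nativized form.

Substitution: /g/ → /ʃ/, giving /ʃiðtxɔ/.
Under (C)V(N), the unsyllabifiable consonants are /ð/, /t/ (only a nasal (/m/, /n/, or /ŋ/) is licensed in coda position; onsets are limited to one consonant).
Inserting the epenthetic vowel yields /ð/ → /ða/, /t/ → /ta/.

ʃiðataxɔ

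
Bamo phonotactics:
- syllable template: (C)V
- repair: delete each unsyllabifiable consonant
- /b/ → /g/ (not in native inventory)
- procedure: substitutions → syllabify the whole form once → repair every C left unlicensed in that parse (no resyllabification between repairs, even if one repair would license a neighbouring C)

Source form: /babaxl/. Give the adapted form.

gaga

Substitution: /b/ → /g/, giving /gagaxl/.
Under (C)V, the unsyllabifiable consonants are /x/, /l/ (no codas are permitted; onsets are limited to one consonant).
Deletion applies to /x/, /l/.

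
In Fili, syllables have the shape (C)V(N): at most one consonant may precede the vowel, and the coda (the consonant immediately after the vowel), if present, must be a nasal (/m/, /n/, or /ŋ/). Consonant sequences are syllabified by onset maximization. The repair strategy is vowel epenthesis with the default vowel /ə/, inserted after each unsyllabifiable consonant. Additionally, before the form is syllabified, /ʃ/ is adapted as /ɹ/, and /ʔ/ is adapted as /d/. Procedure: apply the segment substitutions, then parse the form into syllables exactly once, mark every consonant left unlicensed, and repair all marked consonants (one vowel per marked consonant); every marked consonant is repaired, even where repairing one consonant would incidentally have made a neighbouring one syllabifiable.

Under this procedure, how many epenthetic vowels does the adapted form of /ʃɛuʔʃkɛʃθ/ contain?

4

After substitution the input is /ɹɛudɹkɛɹθ/.
The unsyllabifiable consonants are /d/, /ɹ/, /ɹ/, /θ/; each receives one epenthetic vowel.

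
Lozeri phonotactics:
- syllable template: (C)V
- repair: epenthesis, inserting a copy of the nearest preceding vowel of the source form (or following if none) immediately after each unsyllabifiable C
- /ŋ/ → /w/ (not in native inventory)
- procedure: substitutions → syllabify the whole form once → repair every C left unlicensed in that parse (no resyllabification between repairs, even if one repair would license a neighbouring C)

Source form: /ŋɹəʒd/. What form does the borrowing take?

wəɹəʒədə

Substitution: /ŋ/ → /w/, giving /wɹəʒd/.
Syllabifying with onset maximization leaves /w/, /ʒ/, /d/ stranded (no codas are permitted; onsets are limited to one consonant).
Each unlicensed consonant becomes the onset of a new syllable: /w/ → /wə/, /ʒ/ → /ʒə/, /d/ → /də/.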